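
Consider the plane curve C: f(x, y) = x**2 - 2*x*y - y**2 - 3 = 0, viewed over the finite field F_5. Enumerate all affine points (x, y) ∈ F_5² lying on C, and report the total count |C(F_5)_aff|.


Affine F_5-points: {(1, 1), (1, 2), (2, 3), (3, 2), (4, 3), (4, 4)}; count = 6.

For each of the 25 pairs (x, y) ∈ F_5², evaluate f(x, y) mod 5. Record the zeros.
  x = 0: [0↦2, 1↦1, 2↦3, 3↦3, 4↦1]  zeros at y ∈ ∅
  x = 1: [0↦3, 1↦0, 2↦0, 3↦3, 4↦4]  zeros at y ∈ {1, 2}
  x = 2: [0↦1, 1↦1, 2↦4, 3↦0, 4↦4]  zeros at y ∈ {3}
  x = 3: [0↦1, 1↦4, 2↦0, 3↦4, 4↦1]  zeros at y ∈ {2}
  x = 4: [0↦3, 1↦4, 2↦3, 3↦0, 4↦0]  zeros at y ∈ {3, 4}
Collecting zeros: affine points = {(1, 1), (1, 2), (2, 3), (3, 2), (4, 3), (4, 4)}.
Total count |C(F_5)_aff| = 6.


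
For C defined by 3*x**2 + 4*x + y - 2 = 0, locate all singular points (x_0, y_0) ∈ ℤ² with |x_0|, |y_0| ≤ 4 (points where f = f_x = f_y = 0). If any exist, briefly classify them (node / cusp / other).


No singular points in the scanned grid; C is smooth there.

Compute partial derivatives:
  f_x = 6*x + 4.
  f_y = 1.
f_y = 1 is a nonzero constant, so f_y never vanishes: no point (x, y) can satisfy f = f_x = f_y = 0. In particular no (x, y) ∈ {−4, ..., 4}² is singular; the curve is smooth.


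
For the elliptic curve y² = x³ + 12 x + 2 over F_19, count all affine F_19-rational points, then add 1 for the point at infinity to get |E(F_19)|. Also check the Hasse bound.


Affine points = {(4, 0), (5, 4), (5, 15), (6, 9), (6, 10), (7, 7), (7, 12), (10, 1), (10, 18), (14, 8), (14, 11), (15, 2), (15, 17)}; affine count = 13; |E(F_19)| = 14.

Discriminant check: Δ ∝ 4a³ + 27b² = 4·12³ + 27·2² = 4·1728 + 27·4 ≡ 9 (mod 19). Nonzero ⇒ E is nonsingular.
For each x ∈ F_19, compute rhs = x³ + 12·x + 2 mod 19, then count y ∈ F_19 with y² ≡ rhs.
  x = 0: rhs = 2, matching y values: none (0 points).
  x = 1: rhs = 15, matching y values: none (0 points).
  x = 2: rhs = 15, matching y values: none (0 points).
  x = 3: rhs = 8, matching y values: none (0 points).
  x = 4: rhs = 0, matching y values: 0 (1 points).
  x = 5: rhs = 16, matching y values: 4, 15 (2 points).
  x = 6: rhs = 5, matching y values: 9, 10 (2 points).
  x = 7: rhs = 11, matching y values: 7, 12 (2 points).
  x = 8: rhs = 2, matching y values: none (0 points).
  x = 9: rhs = 3, matching y values: none (0 points).
  x = 10: rhs = 1, matching y values: 1, 18 (2 points).
  x = 11: rhs = 2, matching y values: none (0 points).
  x = 12: rhs = 12, matching y values: none (0 points).
  x = 13: rhs = 18, matching y values: none (0 points).
  x = 14: rhs = 7, matching y values: 8, 11 (2 points).
  x = 15: rhs = 4, matching y values: 2, 17 (2 points).
  x = 16: rhs = 15, matching y values: none (0 points).
  x = 17: rhs = 8, matching y values: none (0 points).
  x = 18: rhs = 8, matching y values: none (0 points).
Total affine count: 13.
Full point count |E(F_19)| = 13 + 1 = 14.
Hasse bound: |14 − (19+1)| = |-6| = 6 ≤ 2√19 ≈ 8.7178 ✓.


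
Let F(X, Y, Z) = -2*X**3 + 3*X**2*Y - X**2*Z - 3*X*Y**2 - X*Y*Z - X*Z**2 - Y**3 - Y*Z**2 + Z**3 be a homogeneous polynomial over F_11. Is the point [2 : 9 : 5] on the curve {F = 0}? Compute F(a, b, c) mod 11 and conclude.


F(2,9,5) ≡ 3 (mod 11); P is NOT on the curve.

Evaluate F(2, 9, 5) term-by-term (mod 11).
  -2*X**3 ↦ -2·8·1·1 = -16
  3*X**2*Y ↦ 3·4·9·1 = 108
  -X**2*Z ↦ -1·4·1·5 = -20
  -3*X*Y**2 ↦ -3·2·81·1 = -486
  -X*Y*Z ↦ -1·2·9·5 = -90
  -X*Z**2 ↦ -1·2·1·25 = -50
  -Y**3 ↦ -1·1·729·1 = -729
  -Y*Z**2 ↦ -1·1·9·25 = -225
  Z**3 ↦ 1·1·1·125 = 125
Sum: F(2, 9, 5) = (-16) + (108) + (-20) + (-486) + (-90) + (-50) + (-729) + (-225) + (125) = -1383.
Reducing mod 11: -1383 ≡ 3 (mod 11).
Since F(a, b, c) ≡ 3 ≠ 0 (mod 11), P does NOT lie on the curve.


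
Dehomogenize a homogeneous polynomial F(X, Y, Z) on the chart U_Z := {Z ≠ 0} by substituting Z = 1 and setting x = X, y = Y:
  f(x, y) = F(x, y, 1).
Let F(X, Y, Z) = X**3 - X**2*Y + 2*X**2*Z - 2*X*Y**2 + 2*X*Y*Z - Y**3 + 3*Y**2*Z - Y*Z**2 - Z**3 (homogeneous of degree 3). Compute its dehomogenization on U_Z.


f(x, y) = x**3 - x**2*y + 2*x**2 - 2*x*y**2 + 2*x*y - y**3 + 3*y**2 - y - 1

On U_Z we set Z = 1. Each monomial c·X^i·Y^j·Z^k in F becomes c·x^i·y^j·1^k = c·x^i·y^j.
Substituting Z = 1: F(X, Y, 1) = x**3 - x**2*y + 2*x**2 - 2*x*y**2 + 2*x*y - y**3 + 3*y**2 - y - 1.
Note: deg(f) ≤ deg(F) = 3; strict inequality happens when F is divisible by Z (lost terms).


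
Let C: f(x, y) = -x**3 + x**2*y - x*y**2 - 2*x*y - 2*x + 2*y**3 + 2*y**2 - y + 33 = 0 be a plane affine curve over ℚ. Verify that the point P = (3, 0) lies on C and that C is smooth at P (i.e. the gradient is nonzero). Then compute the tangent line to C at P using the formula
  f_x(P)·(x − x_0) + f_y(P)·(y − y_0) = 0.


Tangent line at P: -29*x + 2*y + 87 = 0.

Step 1: f(3, 0) = 0, so P lies on C.
Step 2: partial derivatives
  f_x(x, y) = -3*x**2 + 2*x*y - y**2 - 2*y - 2, f_y(x, y) = x**2 - 2*x*y - 2*x + 6*y**2 + 4*y - 1.
  f_x(P) = -29, f_y(P) = 2 (gradient nonzero, so P is smooth).
Step 3: tangent line at P: -29·(x − 3) + 2·(y − 0) = 0.
Expanding: -29*x + 2*y + 87 = 0.


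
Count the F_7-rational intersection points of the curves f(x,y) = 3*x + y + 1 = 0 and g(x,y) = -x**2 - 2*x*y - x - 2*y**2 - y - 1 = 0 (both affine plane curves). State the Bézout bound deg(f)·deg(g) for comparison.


Common zeros: {(2, 0), (6, 2)}; count = 2; Bézout bound = 2.

deg(f) = 1, deg(g) = 2, so Bézout bound = 2.
Scan x ∈ F_7. For each x, list the y ∈ F_7 with f(x, y) ≡ 0 and those with g(x, y) ≡ 0 (mod 7); the common zeros in that column are the intersection.
  x = 0: f ≡ 0 at y ∈ {6}; g ≡ 0 at y ∈ {5}; common: ∅.
  x = 1: f ≡ 0 at y ∈ {3}; g ≡ 0 at y ∈ ∅; common: ∅.
  x = 2: f ≡ 0 at y ∈ {0}; g ≡ 0 at y ∈ {0, 1}; common: {0}.
  x = 3: f ≡ 0 at y ∈ {4}; g ≡ 0 at y ∈ {2, 5}; common: ∅.
  x = 4: f ≡ 0 at y ∈ {1}; g ≡ 0 at y ∈ {0, 6}; common: ∅.
  x = 5: f ≡ 0 at y ∈ {5}; g ≡ 0 at y ∈ ∅; common: ∅.
  x = 6: f ≡ 0 at y ∈ {2}; g ≡ 0 at y ∈ {2}; common: {2}.
Collecting: common zeros = {(2, 0), (6, 2)}, so the count is 2.
Comparison with the Bézout bound: 2 ≤ 2 = deg(f)·deg(g), as expected for curves with no common component (the bound is attained).


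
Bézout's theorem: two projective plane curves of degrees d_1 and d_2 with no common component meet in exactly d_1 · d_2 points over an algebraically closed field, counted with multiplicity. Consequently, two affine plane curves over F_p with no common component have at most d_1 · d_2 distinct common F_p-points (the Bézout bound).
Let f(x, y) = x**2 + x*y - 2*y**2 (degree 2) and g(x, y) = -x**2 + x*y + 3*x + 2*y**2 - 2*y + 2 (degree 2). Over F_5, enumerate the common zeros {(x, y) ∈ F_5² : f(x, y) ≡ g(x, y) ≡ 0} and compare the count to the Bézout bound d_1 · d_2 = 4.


Common zeros: {(1, 1), (1, 2), (3, 1)}; count = 3; Bézout bound = 4.

deg(f) = 2, deg(g) = 2, so Bézout bound = 4.
Scan x ∈ F_5. For each x, list the y ∈ F_5 with f(x, y) ≡ 0 and those with g(x, y) ≡ 0 (mod 5); the common zeros in that column are the intersection.
  x = 0: f ≡ 0 at y ∈ {0}; g ≡ 0 at y ∈ ∅; common: ∅.
  x = 1: f ≡ 0 at y ∈ {1, 2}; g ≡ 0 at y ∈ {1, 2}; common: {1, 2}.
  x = 2: f ≡ 0 at y ∈ {2, 4}; g ≡ 0 at y ∈ ∅; common: ∅.
  x = 3: f ≡ 0 at y ∈ {1, 3}; g ≡ 0 at y ∈ {1}; common: {1}.
  x = 4: f ≡ 0 at y ∈ {3, 4}; g ≡ 0 at y ∈ {2}; common: ∅.
Collecting: common zeros = {(1, 1), (1, 2), (3, 1)}, so the count is 3.
Comparison with the Bézout bound: 3 ≤ 4 = deg(f)·deg(g), as expected for curves with no common component (the affine F_5-count falls short of the bound because intersections may lie at infinity, over extension fields, or carry multiplicity).


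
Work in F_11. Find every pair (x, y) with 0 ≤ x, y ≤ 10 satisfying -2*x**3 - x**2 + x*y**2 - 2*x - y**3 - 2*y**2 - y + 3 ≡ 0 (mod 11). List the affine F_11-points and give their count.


Affine F_11-points: {(2, 9), (3, 0), (5, 6), (6, 9), (7, 8), (8, 9), (10, 4)}; count = 7.

For each of the 121 pairs (x, y) ∈ F_11², evaluate f(x, y) mod 11. Record the zeros.
  x = 0: [0↦3, 1↦10, 2↦7, 3↦10, 4↦2, 5↦10, 6↦6, 7↦6, 8↦4, 9↦5, 10↦3]  zeros at y ∈ ∅
  x = 1: [0↦9, 1↦6, 2↦6, 3↦3, 4↦2, 5↦8, 6↦4, 7↦6, 8↦8, 9↦4, 10↦10]  zeros at y ∈ ∅
  x = 2: [0↦1, 1↦10, 2↦2, 3↦4, 4↦10, 5↦3, 6↦10, 7↦3, 8↦9, 9↦0, 10↦3]  zeros at y ∈ {9}
  x = 3: [0↦0, 1↦10, 2↦5, 3↦1, 4↦3, 5↦5, 6↦1, 7↦7, 8↦6, 9↦3, 10↦3]  zeros at y ∈ {0}
  x = 4: [0↦5, 1↦5, 2↦3, 3↦4, 4↦2, 5↦2, 6↦9, 7↦6, 8↦9, 9↦1, 10↦9]  zeros at y ∈ ∅
  x = 5: [0↦4, 1↦5, 2↦6, 3↦1, 4↦6, 5↦4, 6↦0, 7↦10, 8↦6, 9↦4, 10↦9]  zeros at y ∈ {6}
  x = 6: [0↦7, 1↦9, 2↦2, 3↦2, 4↦3, 5↦10, 6↦6, 7↦7, 8↦7, 9↦0, 10↦2]  zeros at y ∈ {9}
  x = 7: [0↦2, 1↦5, 2↦1, 3↦6, 4↦3, 5↦8, 6↦4, 7↦7, 8↦0, 9↦10, 10↦9]  zeros at y ∈ {8}
  x = 8: [0↦10, 1↦3, 2↦2, 3↦1, 4↦5, 5↦8, 6↦4, 7↦9, 8↦6, 9↦0, 10↦7]  zeros at y ∈ {9}
  x = 9: [0↦8, 1↦2, 2↦4, 3↦8, 4↦8, 5↦9, 6↦5, 7↦1, 8↦2, 9↦2, 10↦6]  zeros at y ∈ ∅
  x = 10: [0↦6, 1↦1, 2↦6, 3↦4, 4↦0, 5↦10, 6↦6, 7↦4, 8↦9, 9↦4, 10↦5]  zeros at y ∈ {4}
Collecting zeros: affine points = {(2, 9), (3, 0), (5, 6), (6, 9), (7, 8), (8, 9), (10, 4)}.
Total count |C(F_11)_aff| = 7.


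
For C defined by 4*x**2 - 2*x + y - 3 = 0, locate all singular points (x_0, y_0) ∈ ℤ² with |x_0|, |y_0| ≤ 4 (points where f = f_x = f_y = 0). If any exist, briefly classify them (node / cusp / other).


No singular points in the scanned grid; C is smooth there.

Compute partial derivatives:
  f_x = 8*x - 2.
  f_y = 1.
f_y = 1 is a nonzero constant, so f_y never vanishes: no point (x, y) can satisfy f = f_x = f_y = 0. In particular no (x, y) ∈ {−4, ..., 4}² is singular; the curve is smooth.


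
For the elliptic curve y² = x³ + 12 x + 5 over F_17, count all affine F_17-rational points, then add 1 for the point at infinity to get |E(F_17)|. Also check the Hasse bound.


Affine points = {(1, 1), (1, 16), (3, 0), (4, 7), (4, 10), (6, 2), (6, 15), (8, 1), (8, 16), (9, 3), (9, 14), (16, 3), (16, 14)}; affine count = 13; |E(F_17)| = 14.

Discriminant check: Δ ∝ 4a³ + 27b² = 4·12³ + 27·5² = 4·1728 + 27·25 ≡ 5 (mod 17). Nonzero ⇒ E is nonsingular.
For each x ∈ F_17, compute rhs = x³ + 12·x + 5 mod 17, then count y ∈ F_17 with y² ≡ rhs.
  x = 0: rhs = 5, matching y values: none (0 points).
  x = 1: rhs = 1, matching y values: 1, 16 (2 points).
  x = 2: rhs = 3, matching y values: none (0 points).
  x = 3: rhs = 0, matching y values: 0 (1 points).
  x = 4: rhs = 15, matching y values: 7, 10 (2 points).
  x = 5: rhs = 3, matching y values: none (0 points).
  x = 6: rhs = 4, matching y values: 2, 15 (2 points).
  x = 7: rhs = 7, matching y values: none (0 points).
  x = 8: rhs = 1, matching y values: 1, 16 (2 points).
  x = 9: rhs = 9, matching y values: 3, 14 (2 points).
  x = 10: rhs = 3, matching y values: none (0 points).
  x = 11: rhs = 6, matching y values: none (0 points).
  x = 12: rhs = 7, matching y values: none (0 points).
  x = 13: rhs = 12, matching y values: none (0 points).
  x = 14: rhs = 10, matching y values: none (0 points).
  x = 15: rhs = 7, matching y values: none (0 points).
  x = 16: rhs = 9, matching y values: 3, 14 (2 points).
Total affine count: 13.
Full point count |E(F_17)| = 13 + 1 = 14.
Hasse bound: |14 − (17+1)| = |-4| = 4 ≤ 2√17 ≈ 8.2462 ✓.


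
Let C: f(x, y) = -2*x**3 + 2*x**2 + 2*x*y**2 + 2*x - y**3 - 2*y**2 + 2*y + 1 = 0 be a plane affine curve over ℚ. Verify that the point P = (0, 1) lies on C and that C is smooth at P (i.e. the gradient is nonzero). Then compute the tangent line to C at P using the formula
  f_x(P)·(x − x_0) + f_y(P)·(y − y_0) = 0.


Tangent line at P: 4*x - 5*y + 5 = 0.

Step 1: f(0, 1) = 0, so P lies on C.
Step 2: partial derivatives
  f_x(x, y) = -6*x**2 + 4*x + 2*y**2 + 2, f_y(x, y) = 4*x*y - 3*y**2 - 4*y + 2.
  f_x(P) = 4, f_y(P) = -5 (gradient nonzero, so P is smooth).
Step 3: tangent line at P: 4·(x − 0) + -5·(y − 1) = 0.
Expanding: 4*x - 5*y + 5 = 0.


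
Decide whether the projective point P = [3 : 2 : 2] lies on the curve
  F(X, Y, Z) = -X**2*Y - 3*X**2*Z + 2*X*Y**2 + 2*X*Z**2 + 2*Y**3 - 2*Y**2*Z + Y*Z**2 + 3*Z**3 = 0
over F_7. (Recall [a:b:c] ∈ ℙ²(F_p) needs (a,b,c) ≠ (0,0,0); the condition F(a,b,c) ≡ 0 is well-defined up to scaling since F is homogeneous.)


F(3,2,2) ≡ 1 (mod 7); P is NOT on the curve.

Evaluate F(3, 2, 2) term-by-term (mod 7).
  -X**2*Y ↦ -1·9·2·1 = -18
  -3*X**2*Z ↦ -3·9·1·2 = -54
  2*X*Y**2 ↦ 2·3·4·1 = 24
  2*X*Z**2 ↦ 2·3·1·4 = 24
  2*Y**3 ↦ 2·1·8·1 = 16
  -2*Y**2*Z ↦ -2·1·4·2 = -16
  Y*Z**2 ↦ 1·1·2·4 = 8
  3*Z**3 ↦ 3·1·1·8 = 24
Sum: F(3, 2, 2) = (-18) + (-54) + (24) + (24) + (16) + (-16) + (8) + (24) = 8.
Reducing mod 7: 8 ≡ 1 (mod 7).
Since F(a, b, c) ≡ 1 ≠ 0 (mod 7), P does NOT lie on the curve.


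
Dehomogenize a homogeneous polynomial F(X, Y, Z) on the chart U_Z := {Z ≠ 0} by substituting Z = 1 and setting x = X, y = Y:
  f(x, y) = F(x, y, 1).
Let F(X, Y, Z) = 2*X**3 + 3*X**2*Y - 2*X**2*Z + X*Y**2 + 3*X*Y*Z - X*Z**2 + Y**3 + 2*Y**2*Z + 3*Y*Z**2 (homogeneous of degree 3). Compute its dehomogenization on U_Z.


f(x, y) = 2*x**3 + 3*x**2*y - 2*x**2 + x*y**2 + 3*x*y - x + y**3 + 2*y**2 + 3*y

On U_Z we set Z = 1. Each monomial c·X^i·Y^j·Z^k in F becomes c·x^i·y^j·1^k = c·x^i·y^j.
Substituting Z = 1: F(X, Y, 1) = 2*x**3 + 3*x**2*y - 2*x**2 + x*y**2 + 3*x*y - x + y**3 + 2*y**2 + 3*y.
Note: deg(f) ≤ deg(F) = 3; strict inequality happens when F is divisible by Z (lost terms).


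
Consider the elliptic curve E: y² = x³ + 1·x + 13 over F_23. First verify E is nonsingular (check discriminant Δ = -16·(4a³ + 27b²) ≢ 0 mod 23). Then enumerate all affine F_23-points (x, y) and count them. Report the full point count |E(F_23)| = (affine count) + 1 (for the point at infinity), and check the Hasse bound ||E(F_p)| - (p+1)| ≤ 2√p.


Affine points = {(0, 6), (0, 17), (2, 0), (4, 9), (4, 14), (7, 8), (7, 15), (8, 2), (8, 21), (16, 10), (16, 13), (20, 11), (20, 12), (21, 7), (21, 16)}; affine count = 15; |E(F_23)| = 16.

Discriminant check: Δ ∝ 4a³ + 27b² = 4·1³ + 27·13² = 4·1 + 27·169 ≡ 13 (mod 23). Nonzero ⇒ E is nonsingular.
For each x ∈ F_23, compute rhs = x³ + 1·x + 13 mod 23, then count y ∈ F_23 with y² ≡ rhs.
  x = 0: rhs = 13, matching y values: 6, 17 (2 points).
  x = 1: rhs = 15, matching y values: none (0 points).
  x = 2: rhs = 0, matching y values: 0 (1 points).
  x = 3: rhs = 20, matching y values: none (0 points).
  x = 4: rhs = 12, matching y values: 9, 14 (2 points).
  x = 5: rhs = 5, matching y values: none (0 points).
  x = 6: rhs = 5, matching y values: none (0 points).
  x = 7: rhs = 18, matching y values: 8, 15 (2 points).
  x = 8: rhs = 4, matching y values: 2, 21 (2 points).
  x = 9: rhs = 15, matching y values: none (0 points).
  x = 10: rhs = 11, matching y values: none (0 points).
  x = 11: rhs = 21, matching y values: none (0 points).
  x = 12: rhs = 5, matching y values: none (0 points).
  x = 13: rhs = 15, matching y values: none (0 points).
  x = 14: rhs = 11, matching y values: none (0 points).
  x = 15: rhs = 22, matching y values: none (0 points).
  x = 16: rhs = 8, matching y values: 10, 13 (2 points).
  x = 17: rhs = 21, matching y values: none (0 points).
  x = 18: rhs = 21, matching y values: none (0 points).
  x = 19: rhs = 14, matching y values: none (0 points).
  x = 20: rhs = 6, matching y values: 11, 12 (2 points).
  x = 21: rhs = 3, matching y values: 7, 16 (2 points).
  x = 22: rhs = 11, matching y values: none (0 points).
Total affine count: 15.
Full point count |E(F_23)| = 15 + 1 = 16.
Hasse bound: |16 − (23+1)| = |-8| = 8 ≤ 2√23 ≈ 9.5917 ✓.


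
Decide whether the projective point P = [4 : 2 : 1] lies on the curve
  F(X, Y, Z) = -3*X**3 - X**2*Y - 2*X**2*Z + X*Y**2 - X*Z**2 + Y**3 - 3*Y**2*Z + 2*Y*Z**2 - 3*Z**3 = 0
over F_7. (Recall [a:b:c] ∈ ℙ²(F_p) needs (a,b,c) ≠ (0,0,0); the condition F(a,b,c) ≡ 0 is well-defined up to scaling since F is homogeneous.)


F(4,2,1) ≡ 5 (mod 7); P is NOT on the curve.

Evaluate F(4, 2, 1) term-by-term (mod 7).
  -3*X**3 ↦ -3·64·1·1 = -192
  -X**2*Y ↦ -1·16·2·1 = -32
  -2*X**2*Z ↦ -2·16·1·1 = -32
  X*Y**2 ↦ 1·4·4·1 = 16
  -X*Z**2 ↦ -1·4·1·1 = -4
  Y**3 ↦ 1·1·8·1 = 8
  -3*Y**2*Z ↦ -3·1·4·1 = -12
  2*Y*Z**2 ↦ 2·1·2·1 = 4
  -3*Z**3 ↦ -3·1·1·1 = -3
Sum: F(4, 2, 1) = (-192) + (-32) + (-32) + (16) + (-4) + (8) + (-12) + (4) + (-3) = -247.
Reducing mod 7: -247 ≡ 5 (mod 7).
Since F(a, b, c) ≡ 5 ≠ 0 (mod 7), P does NOT lie on the curve.


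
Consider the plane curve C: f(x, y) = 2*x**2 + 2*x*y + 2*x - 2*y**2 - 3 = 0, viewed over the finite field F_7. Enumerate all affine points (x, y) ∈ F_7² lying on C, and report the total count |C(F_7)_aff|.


Affine F_7-points: {(0, 3), (0, 4), (2, 4), (2, 5), (3, 0), (3, 3), (6, 1), (6, 5)}; count = 8.

For each of the 49 pairs (x, y) ∈ F_7², evaluate f(x, y) mod 7. Record the zeros.
  x = 0: [0↦4, 1↦2, 2↦3, 3↦0, 4↦0, 5↦3, 6↦2]  zeros at y ∈ {3, 4}
  x = 1: [0↦1, 1↦1, 2↦4, 3↦3, 4↦5, 5↦3, 6↦4]  zeros at y ∈ ∅
  x = 2: [0↦2, 1↦4, 2↦2, 3↦3, 4↦0, 5↦0, 6↦3]  zeros at y ∈ {4, 5}
  x = 3: [0↦0, 1↦4, 2↦4, 3↦0, 4↦6, 5↦1, 6↦6]  zeros at y ∈ {0, 3}
  x = 4: [0↦2, 1↦1, 2↦3, 3↦1, 4↦2, 5↦6, 6↦6]  zeros at y ∈ ∅
  x = 5: [0↦1, 1↦2, 2↦6, 3↦6, 4↦2, 5↦1, 6↦3]  zeros at y ∈ ∅
  x = 6: [0↦4, 1↦0, 2↦6, 3↦1, 4↦6, 5↦0, 6↦4]  zeros at y ∈ {1, 5}
Collecting zeros: affine points = {(0, 3), (0, 4), (2, 4), (2, 5), (3, 0), (3, 3), (6, 1), (6, 5)}.
Total count |C(F_7)_aff| = 8.


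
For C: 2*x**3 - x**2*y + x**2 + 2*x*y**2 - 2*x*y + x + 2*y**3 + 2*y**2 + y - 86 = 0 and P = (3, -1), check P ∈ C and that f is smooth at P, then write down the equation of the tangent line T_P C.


Tangent line at P: 71*x - 24*y - 237 = 0.

Step 1: f(3, -1) = 0, so P lies on C.
Step 2: partial derivatives
  f_x(x, y) = 6*x**2 - 2*x*y + 2*x + 2*y**2 - 2*y + 1, f_y(x, y) = -x**2 + 4*x*y - 2*x + 6*y**2 + 4*y + 1.
  f_x(P) = 71, f_y(P) = -24 (gradient nonzero, so P is smooth).
Step 3: tangent line at P: 71·(x − 3) + -24·(y − -1) = 0.
Expanding: 71*x - 24*y - 237 = 0.


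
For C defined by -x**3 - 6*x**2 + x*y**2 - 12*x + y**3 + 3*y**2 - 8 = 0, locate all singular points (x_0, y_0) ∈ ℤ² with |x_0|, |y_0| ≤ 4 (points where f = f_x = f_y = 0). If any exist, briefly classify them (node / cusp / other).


Singular points: {(-2, 0)}; classification: cusp.

Compute partial derivatives:
  f_x = -3*x**2 - 12*x + y**2 - 12.
  f_y = 2*x*y + 3*y**2 + 6*y.
Scan x_0 ∈ {−4, ..., 4}. For each x_0, f_y(x_0, y) is a polynomial in y; find its integer roots y ∈ {−4, ..., 4}, then test f_x and f at those candidates.
  x = -4: f_y(-4, y) = 3*y**2 - 2*y; vanishes at y ∈ {0}. (-4, 0): f_x = -12 ≠ 0.
  x = -3: f_y(-3, y) = 3*y**2; vanishes at y ∈ {0}. (-3, 0): f_x = -3 ≠ 0.
  x = -2: f_y(-2, y) = 3*y**2 + 2*y; vanishes at y ∈ {0}. (-2, 0): f_x = 0, f = 0 — SINGULAR.
  x = -1: f_y(-1, y) = 3*y**2 + 4*y; vanishes at y ∈ {0}. (-1, 0): f_x = -3 ≠ 0.
  x = 0: f_y(0, y) = 3*y**2 + 6*y; vanishes at y ∈ {-2, 0}. (0, -2): f_x = -8 ≠ 0; (0, 0): f_x = -12 ≠ 0.
  x = 1: f_y(1, y) = 3*y**2 + 8*y; vanishes at y ∈ {0}. (1, 0): f_x = -27 ≠ 0.
  x = 2: f_y(2, y) = 3*y**2 + 10*y; vanishes at y ∈ {0}. (2, 0): f_x = -48 ≠ 0.
  x = 3: f_y(3, y) = 3*y**2 + 12*y; vanishes at y ∈ {-4, 0}. (3, -4): f_x = -59 ≠ 0; (3, 0): f_x = -75 ≠ 0.
  x = 4: f_y(4, y) = 3*y**2 + 14*y; vanishes at y ∈ {0}. (4, 0): f_x = -108 ≠ 0.
Only singular point on the grid: (-2, 0).
Classify: substitute x = -2 + u, y = 0 + v and expand: f = -u**3 + u*v**2 + v**3 + v**2.
No constant or linear terms (consistent with a singular point). Quadratic part: v**2. Cubic part: -u**3 + u*v**2 + v**3.
The quadratic part v**2 is a perfect square, so there is a single (double) tangent line v = 0, i.e. y = 0. Restricting the cubic part to that line (v = 0) leaves -u**3 ≠ 0, so f is not divisible by v and the branch is v² ≈ u**3 to lowest order — this is a cusp.
Classification: cusp.


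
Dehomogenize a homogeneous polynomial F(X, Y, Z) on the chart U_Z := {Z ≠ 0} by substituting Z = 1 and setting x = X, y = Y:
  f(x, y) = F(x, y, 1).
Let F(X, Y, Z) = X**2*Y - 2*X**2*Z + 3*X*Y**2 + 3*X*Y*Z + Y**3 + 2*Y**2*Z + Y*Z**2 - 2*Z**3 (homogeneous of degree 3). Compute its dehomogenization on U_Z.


f(x, y) = x**2*y - 2*x**2 + 3*x*y**2 + 3*x*y + y**3 + 2*y**2 + y - 2

On U_Z we set Z = 1. Each monomial c·X^i·Y^j·Z^k in F becomes c·x^i·y^j·1^k = c·x^i·y^j.
Substituting Z = 1: F(X, Y, 1) = x**2*y - 2*x**2 + 3*x*y**2 + 3*x*y + y**3 + 2*y**2 + y - 2.
Note: deg(f) ≤ deg(F) = 3; strict inequality happens when F is divisible by Z (lost terms).


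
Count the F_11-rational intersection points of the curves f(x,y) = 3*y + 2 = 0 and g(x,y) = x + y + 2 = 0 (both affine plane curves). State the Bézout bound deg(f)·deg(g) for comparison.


Common zeros: {(6, 3)}; count = 1; Bézout bound = 1.

deg(f) = 1, deg(g) = 1, so Bézout bound = 1.
Scan x ∈ F_11. For each x, list the y ∈ F_11 with f(x, y) ≡ 0 and those with g(x, y) ≡ 0 (mod 11); the common zeros in that column are the intersection.
  x = 0: f ≡ 0 at y ∈ {3}; g ≡ 0 at y ∈ {9}; common: ∅.
  x = 1: f ≡ 0 at y ∈ {3}; g ≡ 0 at y ∈ {8}; common: ∅.
  x = 2: f ≡ 0 at y ∈ {3}; g ≡ 0 at y ∈ {7}; common: ∅.
  x = 3: f ≡ 0 at y ∈ {3}; g ≡ 0 at y ∈ {6}; common: ∅.
  x = 4: f ≡ 0 at y ∈ {3}; g ≡ 0 at y ∈ {5}; common: ∅.
  x = 5: f ≡ 0 at y ∈ {3}; g ≡ 0 at y ∈ {4}; common: ∅.
  x = 6: f ≡ 0 at y ∈ {3}; g ≡ 0 at y ∈ {3}; common: {3}.
  x = 7: f ≡ 0 at y ∈ {3}; g ≡ 0 at y ∈ {2}; common: ∅.
  x = 8: f ≡ 0 at y ∈ {3}; g ≡ 0 at y ∈ {1}; common: ∅.
  x = 9: f ≡ 0 at y ∈ {3}; g ≡ 0 at y ∈ {0}; common: ∅.
  x = 10: f ≡ 0 at y ∈ {3}; g ≡ 0 at y ∈ {10}; common: ∅.
Collecting: common zeros = {(6, 3)}, so the count is 1.
Comparison with the Bézout bound: 1 ≤ 1 = deg(f)·deg(g), as expected for curves with no common component (the bound is attained).


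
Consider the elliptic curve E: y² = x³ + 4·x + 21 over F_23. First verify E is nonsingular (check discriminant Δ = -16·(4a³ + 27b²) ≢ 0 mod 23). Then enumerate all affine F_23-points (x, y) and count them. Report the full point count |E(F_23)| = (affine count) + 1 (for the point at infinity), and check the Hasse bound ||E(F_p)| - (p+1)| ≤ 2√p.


Affine points = {(1, 7), (1, 16), (4, 3), (4, 20), (6, 10), (6, 13), (7, 1), (7, 22), (8, 6), (8, 17), (9, 2), (9, 21), (10, 7), (10, 16), (11, 4), (11, 19), (12, 7), (12, 16), (13, 4), (13, 19), (15, 11), (15, 12), (16, 8), (16, 15), (22, 4), (22, 19)}; affine count = 26; |E(F_23)| = 27.

Discriminant check: Δ ∝ 4a³ + 27b² = 4·4³ + 27·21² = 4·64 + 27·441 ≡ 19 (mod 23). Nonzero ⇒ E is nonsingular.
For each x ∈ F_23, compute rhs = x³ + 4·x + 21 mod 23, then count y ∈ F_23 with y² ≡ rhs.
  x = 0: rhs = 21, matching y values: none (0 points).
  x = 1: rhs = 3, matching y values: 7, 16 (2 points).
  x = 2: rhs = 14, matching y values: none (0 points).
  x = 3: rhs = 14, matching y values: none (0 points).
  x = 4: rhs = 9, matching y values: 3, 20 (2 points).
  x = 5: rhs = 5, matching y values: none (0 points).
  x = 6: rhs = 8, matching y values: 10, 13 (2 points).
  x = 7: rhs = 1, matching y values: 1, 22 (2 points).
  x = 8: rhs = 13, matching y values: 6, 17 (2 points).
  x = 9: rhs = 4, matching y values: 2, 21 (2 points).
  x = 10: rhs = 3, matching y values: 7, 16 (2 points).
  x = 11: rhs = 16, matching y values: 4, 19 (2 points).
  x = 12: rhs = 3, matching y values: 7, 16 (2 points).
  x = 13: rhs = 16, matching y values: 4, 19 (2 points).
  x = 14: rhs = 15, matching y values: none (0 points).
  x = 15: rhs = 6, matching y values: 11, 12 (2 points).
  x = 16: rhs = 18, matching y values: 8, 15 (2 points).
  x = 17: rhs = 11, matching y values: none (0 points).
  x = 18: rhs = 14, matching y values: none (0 points).
  x = 19: rhs = 10, matching y values: none (0 points).
  x = 20: rhs = 5, matching y values: none (0 points).
  x = 21: rhs = 5, matching y values: none (0 points).
  x = 22: rhs = 16, matching y values: 4, 19 (2 points).
Total affine count: 26.
Full point count |E(F_23)| = 26 + 1 = 27.
Hasse bound: |27 − (23+1)| = |3| = 3 ≤ 2√23 ≈ 9.5917 ✓.


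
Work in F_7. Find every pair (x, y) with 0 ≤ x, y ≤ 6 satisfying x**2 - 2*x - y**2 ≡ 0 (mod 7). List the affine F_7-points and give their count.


Affine F_7-points: {(0, 0), (2, 0), (4, 1), (4, 6), (5, 1), (5, 6)}; count = 6.

For each of the 49 pairs (x, y) ∈ F_7², evaluate f(x, y) mod 7. Record the zeros.
  x = 0: [0↦0, 1↦6, 2↦3, 3↦5, 4↦5, 5↦3, 6↦6]  zeros at y ∈ {0}
  x = 1: [0↦6, 1↦5, 2↦2, 3↦4, 4↦4, 5↦2, 6↦5]  zeros at y ∈ ∅
  x = 2: [0↦0, 1↦6, 2↦3, 3↦5, 4↦5, 5↦3, 6↦6]  zeros at y ∈ {0}
  x = 3: [0↦3, 1↦2, 2↦6, 3↦1, 4↦1, 5↦6, 6↦2]  zeros at y ∈ ∅
  x = 4: [0↦1, 1↦0, 2↦4, 3↦6, 4↦6, 5↦4, 6↦0]  zeros at y ∈ {1, 6}
  x = 5: [0↦1, 1↦0, 2↦4, 3↦6, 4↦6, 5↦4, 6↦0]  zeros at y ∈ {1, 6}
  x = 6: [0↦3, 1↦2, 2↦6, 3↦1, 4↦1, 5↦6, 6↦2]  zeros at y ∈ ∅
Collecting zeros: affine points = {(0, 0), (2, 0), (4, 1), (4, 6), (5, 1), (5, 6)}.
Total count |C(F_7)_aff| = 6.


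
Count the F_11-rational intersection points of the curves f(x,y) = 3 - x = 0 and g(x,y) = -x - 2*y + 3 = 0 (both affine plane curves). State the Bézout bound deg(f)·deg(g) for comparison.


Common zeros: {(3, 0)}; count = 1; Bézout bound = 1.

deg(f) = 1, deg(g) = 1, so Bézout bound = 1.
Scan x ∈ F_11. For each x, list the y ∈ F_11 with f(x, y) ≡ 0 and those with g(x, y) ≡ 0 (mod 11); the common zeros in that column are the intersection.
  x = 0: f ≡ 0 at y ∈ ∅; g ≡ 0 at y ∈ {7}; common: ∅.
  x = 1: f ≡ 0 at y ∈ ∅; g ≡ 0 at y ∈ {1}; common: ∅.
  x = 2: f ≡ 0 at y ∈ ∅; g ≡ 0 at y ∈ {6}; common: ∅.
  x = 3: f ≡ 0 at y ∈ {0, 1, 2, 3, 4, 5, 6, 7, 8, 9, 10}; g ≡ 0 at y ∈ {0}; common: {0}.
  x = 4: f ≡ 0 at y ∈ ∅; g ≡ 0 at y ∈ {5}; common: ∅.
  x = 5: f ≡ 0 at y ∈ ∅; g ≡ 0 at y ∈ {10}; common: ∅.
  x = 6: f ≡ 0 at y ∈ ∅; g ≡ 0 at y ∈ {4}; common: ∅.
  x = 7: f ≡ 0 at y ∈ ∅; g ≡ 0 at y ∈ {9}; common: ∅.
  x = 8: f ≡ 0 at y ∈ ∅; g ≡ 0 at y ∈ {3}; common: ∅.
  x = 9: f ≡ 0 at y ∈ ∅; g ≡ 0 at y ∈ {8}; common: ∅.
  x = 10: f ≡ 0 at y ∈ ∅; g ≡ 0 at y ∈ {2}; common: ∅.
Collecting: common zeros = {(3, 0)}, so the count is 1.
Comparison with the Bézout bound: 1 ≤ 1 = deg(f)·deg(g), as expected for curves with no common component (the bound is attained).


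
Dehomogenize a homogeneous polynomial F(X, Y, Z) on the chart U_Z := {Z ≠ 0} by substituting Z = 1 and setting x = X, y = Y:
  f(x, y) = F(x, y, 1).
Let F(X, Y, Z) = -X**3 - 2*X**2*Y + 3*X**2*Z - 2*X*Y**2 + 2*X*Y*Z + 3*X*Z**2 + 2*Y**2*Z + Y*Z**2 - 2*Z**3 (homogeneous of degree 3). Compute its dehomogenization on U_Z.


f(x, y) = -x**3 - 2*x**2*y + 3*x**2 - 2*x*y**2 + 2*x*y + 3*x + 2*y**2 + y - 2

On U_Z we set Z = 1. Each monomial c·X^i·Y^j·Z^k in F becomes c·x^i·y^j·1^k = c·x^i·y^j.
Substituting Z = 1: F(X, Y, 1) = -x**3 - 2*x**2*y + 3*x**2 - 2*x*y**2 + 2*x*y + 3*x + 2*y**2 + y - 2.
Note: deg(f) ≤ deg(F) = 3; strict inequality happens when F is divisible by Z (lost terms).


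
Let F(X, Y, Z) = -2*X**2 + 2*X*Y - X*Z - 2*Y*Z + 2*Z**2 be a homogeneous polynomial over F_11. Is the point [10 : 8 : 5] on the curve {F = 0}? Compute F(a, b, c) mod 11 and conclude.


F(10,8,5) ≡ 1 (mod 11); P is NOT on the curve.

Evaluate F(10, 8, 5) term-by-term (mod 11).
  -2*X**2 ↦ -2·100·1·1 = -200
  2*X*Y ↦ 2·10·8·1 = 160
  -X*Z ↦ -1·10·1·5 = -50
  -2*Y*Z ↦ -2·1·8·5 = -80
  2*Z**2 ↦ 2·1·1·25 = 50
Sum: F(10, 8, 5) = (-200) + (160) + (-50) + (-80) + (50) = -120.
Reducing mod 11: -120 ≡ 1 (mod 11).
Since F(a, b, c) ≡ 1 ≠ 0 (mod 11), P does NOT lie on the curve.


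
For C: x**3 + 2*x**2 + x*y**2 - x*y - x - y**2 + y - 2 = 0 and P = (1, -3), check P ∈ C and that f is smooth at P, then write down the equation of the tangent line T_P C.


Tangent line at P: 18*x - 18 = 0.

Step 1: f(1, -3) = 0, so P lies on C.
Step 2: partial derivatives
  f_x(x, y) = 3*x**2 + 4*x + y**2 - y - 1, f_y(x, y) = 2*x*y - x - 2*y + 1.
  f_x(P) = 18, f_y(P) = 0 (gradient nonzero, so P is smooth).
Step 3: tangent line at P: 18·(x − 1) + 0·(y − -3) = 0.
Expanding: 18*x - 18 = 0.


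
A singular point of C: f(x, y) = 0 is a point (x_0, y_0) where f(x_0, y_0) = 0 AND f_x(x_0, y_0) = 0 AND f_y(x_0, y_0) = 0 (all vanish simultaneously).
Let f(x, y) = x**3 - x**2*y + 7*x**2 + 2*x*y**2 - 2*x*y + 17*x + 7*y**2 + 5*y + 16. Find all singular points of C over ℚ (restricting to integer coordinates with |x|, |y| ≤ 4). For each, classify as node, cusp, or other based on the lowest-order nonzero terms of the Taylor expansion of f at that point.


Singular points: {(-3, -1)}; classification: node.

Compute partial derivatives:
  f_x = 3*x**2 - 2*x*y + 14*x + 2*y**2 - 2*y + 17.
  f_y = -x**2 + 4*x*y - 2*x + 14*y + 5.
Scan x_0 ∈ {−4, ..., 4}. For each x_0, f_y(x_0, y) is a polynomial in y; find its integer roots y ∈ {−4, ..., 4}, then test f_x and f at those candidates.
  x = -4: f_y(-4, y) = -2*y - 3; no integer root y with |y| ≤ 4.
  x = -3: f_y(-3, y) = 2*y + 2; vanishes at y ∈ {-1}. (-3, -1): f_x = 0, f = 0 — SINGULAR.
  x = -2: f_y(-2, y) = 6*y + 5; no integer root y with |y| ≤ 4.
  x = -1: f_y(-1, y) = 10*y + 6; no integer root y with |y| ≤ 4.
  x = 0: f_y(0, y) = 14*y + 5; no integer root y with |y| ≤ 4.
  x = 1: f_y(1, y) = 18*y + 2; no integer root y with |y| ≤ 4.
  x = 2: f_y(2, y) = 22*y - 3; no integer root y with |y| ≤ 4.
  x = 3: f_y(3, y) = 26*y - 10; no integer root y with |y| ≤ 4.
  x = 4: f_y(4, y) = 30*y - 19; no integer root y with |y| ≤ 4.
Only singular point on the grid: (-3, -1).
Classify: substitute x = -3 + u, y = -1 + v and expand: f = u**3 - u**2*v - u**2 + 2*u*v**2 + v**2.
No constant or linear terms (consistent with a singular point). Quadratic part: -u**2 + v**2. Cubic part: u**3 - u**2*v + 2*u*v**2.
The quadratic part v**2 - u**2 = (v − u)(v + u) splits into two distinct linear factors, so there are two distinct tangent lines y − -1 = ±(x − -3) — this is a node (ordinary double point).
Classification: node.


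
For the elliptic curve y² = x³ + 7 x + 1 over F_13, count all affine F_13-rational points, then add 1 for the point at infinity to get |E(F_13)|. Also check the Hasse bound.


Affine points = {(0, 1), (0, 12), (1, 3), (1, 10), (2, 6), (2, 7), (3, 6), (3, 7), (6, 5), (6, 8), (7, 4), (7, 9), (8, 6), (8, 7), (9, 0)}; affine count = 15; |E(F_13)| = 16.

Discriminant check: Δ ∝ 4a³ + 27b² = 4·7³ + 27·1² = 4·343 + 27·1 ≡ 8 (mod 13). Nonzero ⇒ E is nonsingular.
For each x ∈ F_13, compute rhs = x³ + 7·x + 1 mod 13, then count y ∈ F_13 with y² ≡ rhs.
  x = 0: rhs = 1, matching y values: 1, 12 (2 points).
  x = 1: rhs = 9, matching y values: 3, 10 (2 points).
  x = 2: rhs = 10, matching y values: 6, 7 (2 points).
  x = 3: rhs = 10, matching y values: 6, 7 (2 points).
  x = 4: rhs = 2, matching y values: none (0 points).
  x = 5: rhs = 5, matching y values: none (0 points).
  x = 6: rhs = 12, matching y values: 5, 8 (2 points).
  x = 7: rhs = 3, matching y values: 4, 9 (2 points).
  x = 8: rhs = 10, matching y values: 6, 7 (2 points).
  x = 9: rhs = 0, matching y values: 0 (1 points).
  x = 10: rhs = 5, matching y values: none (0 points).
  x = 11: rhs = 5, matching y values: none (0 points).
  x = 12: rhs = 6, matching y values: none (0 points).
Total affine count: 15.
Full point count |E(F_13)| = 15 + 1 = 16.
Hasse bound: |16 − (13+1)| = |2| = 2 ≤ 2√13 ≈ 7.2111 ✓.


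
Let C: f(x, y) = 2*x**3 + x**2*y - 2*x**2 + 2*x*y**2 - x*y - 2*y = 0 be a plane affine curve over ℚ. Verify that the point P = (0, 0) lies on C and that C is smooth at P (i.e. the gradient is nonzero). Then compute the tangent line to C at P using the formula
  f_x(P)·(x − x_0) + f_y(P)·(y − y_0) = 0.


Tangent line at P: -2*y = 0.

Step 1: f(0, 0) = 0, so P lies on C.
Step 2: partial derivatives
  f_x(x, y) = 6*x**2 + 2*x*y - 4*x + 2*y**2 - y, f_y(x, y) = x**2 + 4*x*y - x - 2.
  f_x(P) = 0, f_y(P) = -2 (gradient nonzero, so P is smooth).
Step 3: tangent line at P: 0·(x − 0) + -2·(y − 0) = 0.
Expanding: -2*y = 0.


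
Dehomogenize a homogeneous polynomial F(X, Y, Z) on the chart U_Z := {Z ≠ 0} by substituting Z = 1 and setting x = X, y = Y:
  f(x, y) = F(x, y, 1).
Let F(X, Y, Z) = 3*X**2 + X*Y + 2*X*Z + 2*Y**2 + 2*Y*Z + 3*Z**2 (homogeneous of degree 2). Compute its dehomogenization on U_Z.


f(x, y) = 3*x**2 + x*y + 2*x + 2*y**2 + 2*y + 3

On U_Z we set Z = 1. Each monomial c·X^i·Y^j·Z^k in F becomes c·x^i·y^j·1^k = c·x^i·y^j.
Substituting Z = 1: F(X, Y, 1) = 3*x**2 + x*y + 2*x + 2*y**2 + 2*y + 3.
Note: deg(f) ≤ deg(F) = 2; strict inequality happens when F is divisible by Z (lost terms).


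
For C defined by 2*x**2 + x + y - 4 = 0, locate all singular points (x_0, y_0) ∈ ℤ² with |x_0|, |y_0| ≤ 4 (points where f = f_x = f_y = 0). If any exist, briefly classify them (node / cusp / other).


No singular points in the scanned grid; C is smooth there.

Compute partial derivatives:
  f_x = 4*x + 1.
  f_y = 1.
f_y = 1 is a nonzero constant, so f_y never vanishes: no point (x, y) can satisfy f = f_x = f_y = 0. In particular no (x, y) ∈ {−4, ..., 4}² is singular; the curve is smooth.


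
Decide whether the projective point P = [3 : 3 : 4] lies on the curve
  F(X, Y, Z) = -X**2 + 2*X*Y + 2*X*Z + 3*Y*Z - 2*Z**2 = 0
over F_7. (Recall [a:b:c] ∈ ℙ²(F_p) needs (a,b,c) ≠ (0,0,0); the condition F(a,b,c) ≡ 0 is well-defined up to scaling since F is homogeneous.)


F(3,3,4) ≡ 2 (mod 7); P is NOT on the curve.

Evaluate F(3, 3, 4) term-by-term (mod 7).
  -X**2 ↦ -1·9·1·1 = -9
  2*X*Y ↦ 2·3·3·1 = 18
  2*X*Z ↦ 2·3·1·4 = 24
  3*Y*Z ↦ 3·1·3·4 = 36
  -2*Z**2 ↦ -2·1·1·16 = -32
Sum: F(3, 3, 4) = (-9) + (18) + (24) + (36) + (-32) = 37.
Reducing mod 7: 37 ≡ 2 (mod 7).
Since F(a, b, c) ≡ 2 ≠ 0 (mod 7), P does NOT lie on the curve.


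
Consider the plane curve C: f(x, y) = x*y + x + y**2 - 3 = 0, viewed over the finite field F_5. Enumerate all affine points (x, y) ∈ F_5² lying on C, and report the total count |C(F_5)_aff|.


Affine F_5-points: {(1, 1), (1, 3), (3, 0), (3, 2)}; count = 4.

For each of the 25 pairs (x, y) ∈ F_5², evaluate f(x, y) mod 5. Record the zeros.
  x = 0: [0↦2, 1↦3, 2↦1, 3↦1, 4↦3]  zeros at y ∈ ∅
  x = 1: [0↦3, 1↦0, 2↦4, 3↦0, 4↦3]  zeros at y ∈ {1, 3}
  x = 2: [0↦4, 1↦2, 2↦2, 3↦4, 4↦3]  zeros at y ∈ ∅
  x = 3: [0↦0, 1↦4, 2↦0, 3↦3, 4↦3]  zeros at y ∈ {0, 2}
  x = 4: [0↦1, 1↦1, 2↦3, 3↦2, 4↦3]  zeros at y ∈ ∅
Collecting zeros: affine points = {(1, 1), (1, 3), (3, 0), (3, 2)}.
Total count |C(F_5)_aff| = 4.


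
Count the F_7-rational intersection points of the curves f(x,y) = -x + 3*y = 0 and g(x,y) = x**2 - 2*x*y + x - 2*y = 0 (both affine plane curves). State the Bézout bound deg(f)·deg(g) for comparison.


Common zeros: {(0, 0), (6, 2)}; count = 2; Bézout bound = 2.

deg(f) = 1, deg(g) = 2, so Bézout bound = 2.
Scan x ∈ F_7. For each x, list the y ∈ F_7 with f(x, y) ≡ 0 and those with g(x, y) ≡ 0 (mod 7); the common zeros in that column are the intersection.
  x = 0: f ≡ 0 at y ∈ {0}; g ≡ 0 at y ∈ {0}; common: {0}.
  x = 1: f ≡ 0 at y ∈ {5}; g ≡ 0 at y ∈ {4}; common: ∅.
  x = 2: f ≡ 0 at y ∈ {3}; g ≡ 0 at y ∈ {1}; common: ∅.
  x = 3: f ≡ 0 at y ∈ {1}; g ≡ 0 at y ∈ {5}; common: ∅.
  x = 4: f ≡ 0 at y ∈ {6}; g ≡ 0 at y ∈ {2}; common: ∅.
  x = 5: f ≡ 0 at y ∈ {4}; g ≡ 0 at y ∈ {6}; common: ∅.
  x = 6: f ≡ 0 at y ∈ {2}; g ≡ 0 at y ∈ {0, 1, 2, 3, 4, 5, 6}; common: {2}.
Collecting: common zeros = {(0, 0), (6, 2)}, so the count is 2.
Comparison with the Bézout bound: 2 ≤ 2 = deg(f)·deg(g), as expected for curves with no common component (the bound is attained).


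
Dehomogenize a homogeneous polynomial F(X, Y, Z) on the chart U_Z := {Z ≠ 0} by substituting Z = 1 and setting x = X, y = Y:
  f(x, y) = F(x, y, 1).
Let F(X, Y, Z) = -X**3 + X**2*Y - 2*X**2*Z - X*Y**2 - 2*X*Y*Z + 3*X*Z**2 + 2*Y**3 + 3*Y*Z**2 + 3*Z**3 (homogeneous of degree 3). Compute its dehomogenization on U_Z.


f(x, y) = -x**3 + x**2*y - 2*x**2 - x*y**2 - 2*x*y + 3*x + 2*y**3 + 3*y + 3

On U_Z we set Z = 1. Each monomial c·X^i·Y^j·Z^k in F becomes c·x^i·y^j·1^k = c·x^i·y^j.
Substituting Z = 1: F(X, Y, 1) = -x**3 + x**2*y - 2*x**2 - x*y**2 - 2*x*y + 3*x + 2*y**3 + 3*y + 3.
Note: deg(f) ≤ deg(F) = 3; strict inequality happens when F is divisible by Z (lost terms).


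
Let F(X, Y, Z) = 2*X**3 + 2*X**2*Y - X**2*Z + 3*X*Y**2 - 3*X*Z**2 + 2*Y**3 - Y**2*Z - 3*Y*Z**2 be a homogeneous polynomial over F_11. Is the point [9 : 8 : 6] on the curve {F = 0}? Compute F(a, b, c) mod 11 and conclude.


F(9,8,6) ≡ 6 (mod 11); P is NOT on the curve.

Evaluate F(9, 8, 6) term-by-term (mod 11).
  2*X**3 ↦ 2·729·1·1 = 1458
  2*X**2*Y ↦ 2·81·8·1 = 1296
  -X**2*Z ↦ -1·81·1·6 = -486
  3*X*Y**2 ↦ 3·9·64·1 = 1728
  -3*X*Z**2 ↦ -3·9·1·36 = -972
  2*Y**3 ↦ 2·1·512·1 = 1024
  -Y**2*Z ↦ -1·1·64·6 = -384
  -3*Y*Z**2 ↦ -3·1·8·36 = -864
Sum: F(9, 8, 6) = (1458) + (1296) + (-486) + (1728) + (-972) + (1024) + (-384) + (-864) = 2800.
Reducing mod 11: 2800 ≡ 6 (mod 11).
Since F(a, b, c) ≡ 6 ≠ 0 (mod 11), P does NOT lie on the curve.


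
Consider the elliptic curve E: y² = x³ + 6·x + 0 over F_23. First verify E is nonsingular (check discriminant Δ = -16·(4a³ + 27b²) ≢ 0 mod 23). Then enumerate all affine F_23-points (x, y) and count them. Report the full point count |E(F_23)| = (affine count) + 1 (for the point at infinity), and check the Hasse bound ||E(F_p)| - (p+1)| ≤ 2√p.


Affine points = {(0, 0), (8, 10), (8, 13), (9, 1), (9, 22), (10, 5), (10, 18), (12, 11), (12, 12), (16, 11), (16, 12), (17, 1), (17, 22), (18, 11), (18, 12), (19, 2), (19, 21), (20, 1), (20, 22), (21, 7), (21, 16), (22, 4), (22, 19)}; affine count = 23; |E(F_23)| = 24.

Discriminant check: Δ ∝ 4a³ + 27b² = 4·6³ + 27·0² = 4·216 + 27·0 ≡ 13 (mod 23). Nonzero ⇒ E is nonsingular.
For each x ∈ F_23, compute rhs = x³ + 6·x + 0 mod 23, then count y ∈ F_23 with y² ≡ rhs.
  x = 0: rhs = 0, matching y values: 0 (1 points).
  x = 1: rhs = 7, matching y values: none (0 points).
  x = 2: rhs = 20, matching y values: none (0 points).
  x = 3: rhs = 22, matching y values: none (0 points).
  x = 4: rhs = 19, matching y values: none (0 points).
  x = 5: rhs = 17, matching y values: none (0 points).
  x = 6: rhs = 22, matching y values: none (0 points).
  x = 7: rhs = 17, matching y values: none (0 points).
  x = 8: rhs = 8, matching y values: 10, 13 (2 points).
  x = 9: rhs = 1, matching y values: 1, 22 (2 points).
  x = 10: rhs = 2, matching y values: 5, 18 (2 points).
  x = 11: rhs = 17, matching y values: none (0 points).
  x = 12: rhs = 6, matching y values: 11, 12 (2 points).
  x = 13: rhs = 21, matching y values: none (0 points).
  x = 14: rhs = 22, matching y values: none (0 points).
  x = 15: rhs = 15, matching y values: none (0 points).
  x = 16: rhs = 6, matching y values: 11, 12 (2 points).
  x = 17: rhs = 1, matching y values: 1, 22 (2 points).
  x = 18: rhs = 6, matching y values: 11, 12 (2 points).
  x = 19: rhs = 4, matching y values: 2, 21 (2 points).
  x = 20: rhs = 1, matching y values: 1, 22 (2 points).
  x = 21: rhs = 3, matching y values: 7, 16 (2 points).
  x = 22: rhs = 16, matching y values: 4, 19 (2 points).
Total affine count: 23.
Full point count |E(F_23)| = 23 + 1 = 24.
Hasse bound: |24 − (23+1)| = |0| = 0 ≤ 2√23 ≈ 9.5917 ✓.
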